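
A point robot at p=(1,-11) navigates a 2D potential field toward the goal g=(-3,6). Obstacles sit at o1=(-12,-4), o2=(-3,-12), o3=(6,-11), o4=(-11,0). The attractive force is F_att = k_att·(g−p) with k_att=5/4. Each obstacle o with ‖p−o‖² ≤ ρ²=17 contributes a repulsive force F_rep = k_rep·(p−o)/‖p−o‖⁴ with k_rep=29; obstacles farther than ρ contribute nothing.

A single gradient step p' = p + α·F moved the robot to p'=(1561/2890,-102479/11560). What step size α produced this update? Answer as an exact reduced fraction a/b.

α = 1/10

F_att = 5/4·(g−p) = 5/4·(-4,17) = (-5.0000,21.2500)
o1: d²=218 > ρ²=17 → inactive
o2: d²=17 ≤ ρ²=17; F_rep = 29·(4,1)/17² = (0.4014,0.1003)
o3: d²=25 > ρ²=17 → inactive
o4: d²=265 > ρ²=17 → inactive
F = F_att + ΣF_rep = (-4.5986,21.3503)
Δp = p'−p = (-0.4599,2.1350); α = Δx/Fx = (-1329/2890) / (-1329/289) = 1/10
check: Δy/Fy = (24681/11560) / (24681/1156) = 1/10 ✓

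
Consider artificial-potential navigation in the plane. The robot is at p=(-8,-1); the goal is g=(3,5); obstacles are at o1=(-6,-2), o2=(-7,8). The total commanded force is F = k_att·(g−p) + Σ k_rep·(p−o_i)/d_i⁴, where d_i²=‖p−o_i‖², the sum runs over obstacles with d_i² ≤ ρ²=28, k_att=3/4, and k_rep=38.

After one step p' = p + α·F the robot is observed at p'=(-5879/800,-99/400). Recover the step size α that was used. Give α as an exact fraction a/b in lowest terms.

F_att = 3/4·(g−p) = 3/4·(11,6) = (8.2500,4.5000)
o1: d²=5 ≤ ρ²=28; F_rep = 38·(-2,1)/5² = (-3.0400,1.5200)
o2: d²=82 > ρ²=28 → inactive
F = F_att + ΣF_rep = (5.2100,6.0200)
Δp = p'−p = (0.6512,0.7525); α = Δx/Fx = (521/800) / (521/100) = 1/8
check: Δy/Fy = (301/400) / (301/50) = 1/8 ✓

α = 1/8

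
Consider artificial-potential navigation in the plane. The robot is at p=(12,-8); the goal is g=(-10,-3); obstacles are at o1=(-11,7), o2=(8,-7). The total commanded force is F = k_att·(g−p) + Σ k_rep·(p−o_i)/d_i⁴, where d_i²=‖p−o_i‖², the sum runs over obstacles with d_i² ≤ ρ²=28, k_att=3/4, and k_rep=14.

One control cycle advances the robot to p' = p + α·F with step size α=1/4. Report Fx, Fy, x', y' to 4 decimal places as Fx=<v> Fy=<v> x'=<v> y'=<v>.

Fx=-16.3062 Fy=3.7016 x'=7.9234 y'=-7.0746

F_att = 3/4·(g−p) = 3/4·(-22,5) = (-16.5000,3.7500)
o1: d²=754 > ρ²=28 → inactive
o2: d²=17 ≤ ρ²=28; F_rep = 14·(4,-1)/17² = (0.1938,-0.0484)
F = F_att + ΣF_rep = (-16.3062,3.7016)
p' = p + 1/4·F = (7.9234,-7.0746)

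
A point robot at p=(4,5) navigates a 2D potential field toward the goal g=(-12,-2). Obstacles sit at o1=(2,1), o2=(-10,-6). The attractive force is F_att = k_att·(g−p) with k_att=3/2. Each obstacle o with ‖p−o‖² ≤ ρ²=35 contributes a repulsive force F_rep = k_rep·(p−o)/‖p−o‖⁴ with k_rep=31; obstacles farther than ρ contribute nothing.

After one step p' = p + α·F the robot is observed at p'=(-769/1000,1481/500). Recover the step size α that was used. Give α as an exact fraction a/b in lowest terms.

α = 1/5

F_att = 3/2·(g−p) = 3/2·(-16,-7) = (-24.0000,-10.5000)
o1: d²=20 ≤ ρ²=35; F_rep = 31·(2,4)/20² = (0.1550,0.3100)
o2: d²=317 > ρ²=35 → inactive
F = F_att + ΣF_rep = (-23.8450,-10.1900)
Δp = p'−p = (-4.7690,-2.0380); α = Δx/Fx = (-4769/1000) / (-4769/200) = 1/5
check: Δy/Fy = (-1019/500) / (-1019/100) = 1/5 ✓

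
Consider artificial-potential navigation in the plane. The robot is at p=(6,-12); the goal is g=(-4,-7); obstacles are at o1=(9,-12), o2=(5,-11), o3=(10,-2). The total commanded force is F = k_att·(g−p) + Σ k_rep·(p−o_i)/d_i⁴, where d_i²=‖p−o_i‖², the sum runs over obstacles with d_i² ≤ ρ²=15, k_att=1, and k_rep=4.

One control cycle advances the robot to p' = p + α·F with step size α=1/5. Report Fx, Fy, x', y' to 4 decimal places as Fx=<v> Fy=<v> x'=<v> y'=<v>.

F_att = 1·(g−p) = 1·(-10,5) = (-10.0000,5.0000)
o1: d²=9 ≤ ρ²=15; F_rep = 4·(-3,0)/9² = (-0.1481,0.0000)
o2: d²=2 ≤ ρ²=15; F_rep = 4·(1,-1)/2² = (1.0000,-1.0000)
o3: d²=116 > ρ²=15 → inactive
F = F_att + ΣF_rep = (-9.1481,4.0000)
p' = p + 1/5·F = (4.1704,-11.2000)

Fx=-9.1481 Fy=4.0000 x'=4.1704 y'=-11.2000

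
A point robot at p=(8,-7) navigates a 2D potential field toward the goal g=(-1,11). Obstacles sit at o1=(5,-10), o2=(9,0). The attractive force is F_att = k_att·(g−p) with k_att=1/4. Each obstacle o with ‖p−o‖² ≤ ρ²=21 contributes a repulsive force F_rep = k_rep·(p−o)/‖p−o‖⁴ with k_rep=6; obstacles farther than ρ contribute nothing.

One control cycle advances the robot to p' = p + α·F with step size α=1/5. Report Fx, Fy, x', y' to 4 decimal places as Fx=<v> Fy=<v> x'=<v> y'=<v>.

Fx=-2.1944 Fy=4.5556 x'=7.5611 y'=-6.0889

F_att = 1/4·(g−p) = 1/4·(-9,18) = (-2.2500,4.5000)
o1: d²=18 ≤ ρ²=21; F_rep = 6·(3,3)/18² = (0.0556,0.0556)
o2: d²=50 > ρ²=21 → inactive
F = F_att + ΣF_rep = (-2.1944,4.5556)
p' = p + 1/5·F = (7.5611,-6.0889)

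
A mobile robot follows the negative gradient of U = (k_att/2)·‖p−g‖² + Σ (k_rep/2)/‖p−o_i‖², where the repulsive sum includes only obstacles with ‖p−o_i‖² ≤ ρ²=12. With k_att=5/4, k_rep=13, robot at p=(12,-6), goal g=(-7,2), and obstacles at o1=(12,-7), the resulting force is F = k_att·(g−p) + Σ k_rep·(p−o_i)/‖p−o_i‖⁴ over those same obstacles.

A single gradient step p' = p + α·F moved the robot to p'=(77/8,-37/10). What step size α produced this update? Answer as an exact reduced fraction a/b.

F_att = 5/4·(g−p) = 5/4·(-19,8) = (-23.7500,10.0000)
o1: d²=1 ≤ ρ²=12; F_rep = 13·(0,1)/1² = (0.0000,13.0000)
F = F_att + ΣF_rep = (-23.7500,23.0000)
Δp = p'−p = (-2.3750,2.3000); α = Δx/Fx = (-19/8) / (-95/4) = 1/10
check: Δy/Fy = (23/10) / (23) = 1/10 ✓

α = 1/10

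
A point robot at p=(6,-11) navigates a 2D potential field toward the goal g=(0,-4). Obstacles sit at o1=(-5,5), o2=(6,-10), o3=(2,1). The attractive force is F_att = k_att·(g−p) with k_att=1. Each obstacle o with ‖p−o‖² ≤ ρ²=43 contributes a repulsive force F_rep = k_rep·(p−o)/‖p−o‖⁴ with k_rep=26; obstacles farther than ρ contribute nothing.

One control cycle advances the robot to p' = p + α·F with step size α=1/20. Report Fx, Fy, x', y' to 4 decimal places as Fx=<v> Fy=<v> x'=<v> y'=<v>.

Fx=-6.0000 Fy=-19.0000 x'=5.7000 y'=-11.9500

F_att = 1·(g−p) = 1·(-6,7) = (-6.0000,7.0000)
o1: d²=377 > ρ²=43 → inactive
o2: d²=1 ≤ ρ²=43; F_rep = 26·(0,-1)/1² = (0.0000,-26.0000)
o3: d²=160 > ρ²=43 → inactive
F = F_att + ΣF_rep = (-6.0000,-19.0000)
p' = p + 1/20·F = (5.7000,-11.9500)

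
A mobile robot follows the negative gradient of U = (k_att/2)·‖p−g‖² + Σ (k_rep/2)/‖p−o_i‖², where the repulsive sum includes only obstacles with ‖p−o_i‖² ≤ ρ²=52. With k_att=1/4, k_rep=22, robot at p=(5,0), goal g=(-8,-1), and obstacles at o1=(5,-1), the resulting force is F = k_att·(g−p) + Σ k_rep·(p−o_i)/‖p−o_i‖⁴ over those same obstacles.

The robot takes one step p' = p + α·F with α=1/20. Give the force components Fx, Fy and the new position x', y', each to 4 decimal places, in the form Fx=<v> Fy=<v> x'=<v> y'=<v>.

Fx=-3.2500 Fy=21.7500 x'=4.8375 y'=1.0875

F_att = 1/4·(g−p) = 1/4·(-13,-1) = (-3.2500,-0.2500)
o1: d²=1 ≤ ρ²=52; F_rep = 22·(0,1)/1² = (0.0000,22.0000)
F = F_att + ΣF_rep = (-3.2500,21.7500)
p' = p + 1/20·F = (4.8375,1.0875)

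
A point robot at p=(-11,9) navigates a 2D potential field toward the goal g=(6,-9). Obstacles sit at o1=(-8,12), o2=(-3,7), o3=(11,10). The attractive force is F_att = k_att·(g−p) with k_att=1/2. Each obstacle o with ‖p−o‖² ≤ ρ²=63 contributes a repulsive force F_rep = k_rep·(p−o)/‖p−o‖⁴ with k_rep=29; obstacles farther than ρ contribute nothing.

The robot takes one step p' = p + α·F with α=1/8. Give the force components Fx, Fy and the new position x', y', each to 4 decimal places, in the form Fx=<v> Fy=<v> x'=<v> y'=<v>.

F_att = 1/2·(g−p) = 1/2·(17,-18) = (8.5000,-9.0000)
o1: d²=18 ≤ ρ²=63; F_rep = 29·(-3,-3)/18² = (-0.2685,-0.2685)
o2: d²=68 > ρ²=63 → inactive
o3: d²=485 > ρ²=63 → inactive
F = F_att + ΣF_rep = (8.2315,-9.2685)
p' = p + 1/8·F = (-9.9711,7.8414)

Fx=8.2315 Fy=-9.2685 x'=-9.9711 y'=7.8414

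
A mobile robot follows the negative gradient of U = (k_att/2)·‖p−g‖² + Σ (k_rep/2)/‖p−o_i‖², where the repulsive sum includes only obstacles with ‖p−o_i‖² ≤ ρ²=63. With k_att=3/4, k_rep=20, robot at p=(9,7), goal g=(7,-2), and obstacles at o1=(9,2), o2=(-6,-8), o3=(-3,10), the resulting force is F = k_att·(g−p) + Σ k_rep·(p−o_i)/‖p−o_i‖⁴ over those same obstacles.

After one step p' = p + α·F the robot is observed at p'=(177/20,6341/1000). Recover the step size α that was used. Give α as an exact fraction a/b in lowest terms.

α = 1/10

F_att = 3/4·(g−p) = 3/4·(-2,-9) = (-1.5000,-6.7500)
o1: d²=25 ≤ ρ²=63; F_rep = 20·(0,5)/25² = (0.0000,0.1600)
o2: d²=450 > ρ²=63 → inactive
o3: d²=153 > ρ²=63 → inactive
F = F_att + ΣF_rep = (-1.5000,-6.5900)
Δp = p'−p = (-0.1500,-0.6590); α = Δx/Fx = (-3/20) / (-3/2) = 1/10
check: Δy/Fy = (-659/1000) / (-659/100) = 1/10 ✓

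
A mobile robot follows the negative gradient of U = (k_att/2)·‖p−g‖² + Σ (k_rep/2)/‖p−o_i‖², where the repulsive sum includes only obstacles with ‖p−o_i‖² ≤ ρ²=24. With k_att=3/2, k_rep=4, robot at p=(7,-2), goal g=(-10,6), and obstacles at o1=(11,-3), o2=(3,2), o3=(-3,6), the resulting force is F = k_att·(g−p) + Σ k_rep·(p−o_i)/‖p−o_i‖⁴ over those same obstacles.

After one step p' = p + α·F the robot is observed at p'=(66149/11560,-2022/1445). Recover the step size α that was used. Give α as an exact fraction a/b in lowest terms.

α = 1/20

F_att = 3/2·(g−p) = 3/2·(-17,8) = (-25.5000,12.0000)
o1: d²=17 ≤ ρ²=24; F_rep = 4·(-4,1)/17² = (-0.0554,0.0138)
o2: d²=32 > ρ²=24 → inactive
o3: d²=164 > ρ²=24 → inactive
F = F_att + ΣF_rep = (-25.5554,12.0138)
Δp = p'−p = (-1.2778,0.6007); α = Δx/Fx = (-14771/11560) / (-14771/578) = 1/20
check: Δy/Fy = (868/1445) / (3472/289) = 1/20 ✓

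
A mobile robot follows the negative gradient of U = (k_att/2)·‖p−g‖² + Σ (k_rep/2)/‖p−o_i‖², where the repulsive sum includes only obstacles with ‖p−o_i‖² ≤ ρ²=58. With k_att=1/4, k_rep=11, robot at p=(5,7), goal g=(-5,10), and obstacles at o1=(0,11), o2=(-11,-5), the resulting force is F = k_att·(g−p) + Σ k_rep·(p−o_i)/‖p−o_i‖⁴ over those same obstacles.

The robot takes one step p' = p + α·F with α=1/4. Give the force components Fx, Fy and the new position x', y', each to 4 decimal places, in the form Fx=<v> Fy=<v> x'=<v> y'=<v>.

F_att = 1/4·(g−p) = 1/4·(-10,3) = (-2.5000,0.7500)
o1: d²=41 ≤ ρ²=58; F_rep = 11·(5,-4)/41² = (0.0327,-0.0262)
o2: d²=400 > ρ²=58 → inactive
F = F_att + ΣF_rep = (-2.4673,0.7238)
p' = p + 1/4·F = (4.3832,7.1810)

Fx=-2.4673 Fy=0.7238 x'=4.3832 y'=7.1810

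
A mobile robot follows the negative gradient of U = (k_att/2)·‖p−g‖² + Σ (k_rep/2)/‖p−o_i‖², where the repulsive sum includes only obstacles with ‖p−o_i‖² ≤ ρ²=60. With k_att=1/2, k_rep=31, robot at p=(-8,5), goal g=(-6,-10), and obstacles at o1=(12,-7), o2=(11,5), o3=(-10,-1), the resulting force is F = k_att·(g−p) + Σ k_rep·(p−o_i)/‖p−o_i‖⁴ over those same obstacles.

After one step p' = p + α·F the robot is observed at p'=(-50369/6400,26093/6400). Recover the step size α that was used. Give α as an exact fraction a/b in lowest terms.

α = 1/8

F_att = 1/2·(g−p) = 1/2·(2,-15) = (1.0000,-7.5000)
o1: d²=544 > ρ²=60 → inactive
o2: d²=361 > ρ²=60 → inactive
o3: d²=40 ≤ ρ²=60; F_rep = 31·(2,6)/40² = (0.0387,0.1163)
F = F_att + ΣF_rep = (1.0388,-7.3838)
Δp = p'−p = (0.1298,-0.9230); α = Δx/Fx = (831/6400) / (831/800) = 1/8
check: Δy/Fy = (-5907/6400) / (-5907/800) = 1/8 ✓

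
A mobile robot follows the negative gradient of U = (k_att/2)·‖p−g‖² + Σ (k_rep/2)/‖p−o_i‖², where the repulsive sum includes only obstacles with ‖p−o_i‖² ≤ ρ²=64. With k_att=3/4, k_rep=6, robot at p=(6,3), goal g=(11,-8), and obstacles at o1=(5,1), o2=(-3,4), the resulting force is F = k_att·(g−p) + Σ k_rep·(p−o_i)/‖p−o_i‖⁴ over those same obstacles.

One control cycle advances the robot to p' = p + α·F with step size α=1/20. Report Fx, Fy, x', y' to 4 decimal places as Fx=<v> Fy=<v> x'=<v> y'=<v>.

Fx=3.9900 Fy=-7.7700 x'=6.1995 y'=2.6115

F_att = 3/4·(g−p) = 3/4·(5,-11) = (3.7500,-8.2500)
o1: d²=5 ≤ ρ²=64; F_rep = 6·(1,2)/5² = (0.2400,0.4800)
o2: d²=82 > ρ²=64 → inactive
F = F_att + ΣF_rep = (3.9900,-7.7700)
p' = p + 1/20·F = (6.1995,2.6115)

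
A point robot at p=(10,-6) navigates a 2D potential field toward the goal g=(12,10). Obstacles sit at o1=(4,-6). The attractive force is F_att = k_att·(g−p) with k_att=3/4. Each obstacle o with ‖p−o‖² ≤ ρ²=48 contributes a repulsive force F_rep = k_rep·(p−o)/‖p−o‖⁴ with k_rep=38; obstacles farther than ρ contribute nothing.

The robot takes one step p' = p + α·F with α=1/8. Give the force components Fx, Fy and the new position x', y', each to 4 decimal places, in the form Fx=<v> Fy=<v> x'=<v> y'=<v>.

Fx=1.6759 Fy=12.0000 x'=10.2095 y'=-4.5000

F_att = 3/4·(g−p) = 3/4·(2,16) = (1.5000,12.0000)
o1: d²=36 ≤ ρ²=48; F_rep = 38·(6,0)/36² = (0.1759,0.0000)
F = F_att + ΣF_rep = (1.6759,12.0000)
p' = p + 1/8·F = (10.2095,-4.5000)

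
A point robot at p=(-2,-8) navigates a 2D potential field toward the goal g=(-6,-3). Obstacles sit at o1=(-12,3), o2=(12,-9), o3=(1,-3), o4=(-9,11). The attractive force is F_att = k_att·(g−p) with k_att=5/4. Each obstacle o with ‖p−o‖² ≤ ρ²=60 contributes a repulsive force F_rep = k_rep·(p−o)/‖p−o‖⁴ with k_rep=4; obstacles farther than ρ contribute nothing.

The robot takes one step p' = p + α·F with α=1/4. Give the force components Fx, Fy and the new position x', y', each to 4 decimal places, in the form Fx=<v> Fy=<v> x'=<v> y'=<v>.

Fx=-5.0104 Fy=6.2327 x'=-3.2526 y'=-6.4418

F_att = 5/4·(g−p) = 5/4·(-4,5) = (-5.0000,6.2500)
o1: d²=221 > ρ²=60 → inactive
o2: d²=197 > ρ²=60 → inactive
o3: d²=34 ≤ ρ²=60; F_rep = 4·(-3,-5)/34² = (-0.0104,-0.0173)
o4: d²=410 > ρ²=60 → inactive
F = F_att + ΣF_rep = (-5.0104,6.2327)
p' = p + 1/4·F = (-3.2526,-6.4418)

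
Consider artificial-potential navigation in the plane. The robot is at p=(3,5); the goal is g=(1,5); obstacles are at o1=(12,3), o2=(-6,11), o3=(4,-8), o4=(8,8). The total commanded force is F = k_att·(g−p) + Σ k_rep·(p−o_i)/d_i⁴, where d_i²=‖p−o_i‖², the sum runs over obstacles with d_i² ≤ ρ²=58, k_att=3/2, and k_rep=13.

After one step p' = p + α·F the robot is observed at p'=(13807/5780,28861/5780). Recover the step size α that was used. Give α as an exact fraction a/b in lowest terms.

F_att = 3/2·(g−p) = 3/2·(-2,0) = (-3.0000,0.0000)
o1: d²=85 > ρ²=58 → inactive
o2: d²=117 > ρ²=58 → inactive
o3: d²=170 > ρ²=58 → inactive
o4: d²=34 ≤ ρ²=58; F_rep = 13·(-5,-3)/34² = (-0.0562,-0.0337)
F = F_att + ΣF_rep = (-3.0562,-0.0337)
Δp = p'−p = (-0.6112,-0.0067); α = Δx/Fx = (-3533/5780) / (-3533/1156) = 1/5
check: Δy/Fy = (-39/5780) / (-39/1156) = 1/5 ✓

α = 1/5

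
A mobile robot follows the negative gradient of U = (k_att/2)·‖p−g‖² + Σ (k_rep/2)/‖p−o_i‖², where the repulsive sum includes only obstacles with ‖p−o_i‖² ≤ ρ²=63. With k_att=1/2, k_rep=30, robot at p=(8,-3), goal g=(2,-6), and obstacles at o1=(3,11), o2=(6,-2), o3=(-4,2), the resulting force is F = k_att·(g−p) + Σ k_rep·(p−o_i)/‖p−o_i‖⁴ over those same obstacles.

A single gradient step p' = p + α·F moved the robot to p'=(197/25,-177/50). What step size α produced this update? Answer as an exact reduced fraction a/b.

α = 1/5

F_att = 1/2·(g−p) = 1/2·(-6,-3) = (-3.0000,-1.5000)
o1: d²=221 > ρ²=63 → inactive
o2: d²=5 ≤ ρ²=63; F_rep = 30·(2,-1)/5² = (2.4000,-1.2000)
o3: d²=169 > ρ²=63 → inactive
F = F_att + ΣF_rep = (-0.6000,-2.7000)
Δp = p'−p = (-0.1200,-0.5400); α = Δx/Fx = (-3/25) / (-3/5) = 1/5
check: Δy/Fy = (-27/50) / (-27/10) = 1/5 ✓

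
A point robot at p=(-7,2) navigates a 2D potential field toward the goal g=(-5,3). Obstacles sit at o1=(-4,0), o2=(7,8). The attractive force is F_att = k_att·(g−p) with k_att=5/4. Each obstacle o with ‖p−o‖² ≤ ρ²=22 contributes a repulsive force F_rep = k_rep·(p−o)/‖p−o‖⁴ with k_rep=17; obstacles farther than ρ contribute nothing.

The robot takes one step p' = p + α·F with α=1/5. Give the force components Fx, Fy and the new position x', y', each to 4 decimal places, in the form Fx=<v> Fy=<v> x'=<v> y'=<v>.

F_att = 5/4·(g−p) = 5/4·(2,1) = (2.5000,1.2500)
o1: d²=13 ≤ ρ²=22; F_rep = 17·(-3,2)/13² = (-0.3018,0.2012)
o2: d²=232 > ρ²=22 → inactive
F = F_att + ΣF_rep = (2.1982,1.4512)
p' = p + 1/5·F = (-6.5604,2.2902)

Fx=2.1982 Fy=1.4512 x'=-6.5604 y'=2.2902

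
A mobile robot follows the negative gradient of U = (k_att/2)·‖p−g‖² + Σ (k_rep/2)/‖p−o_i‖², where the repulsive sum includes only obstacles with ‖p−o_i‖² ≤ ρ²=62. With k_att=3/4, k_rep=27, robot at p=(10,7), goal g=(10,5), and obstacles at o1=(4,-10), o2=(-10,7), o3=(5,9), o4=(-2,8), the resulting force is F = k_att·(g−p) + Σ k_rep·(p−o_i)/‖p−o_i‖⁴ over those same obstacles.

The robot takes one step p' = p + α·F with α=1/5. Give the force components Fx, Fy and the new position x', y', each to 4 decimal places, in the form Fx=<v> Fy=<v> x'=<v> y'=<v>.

F_att = 3/4·(g−p) = 3/4·(0,-2) = (0.0000,-1.5000)
o1: d²=325 > ρ²=62 → inactive
o2: d²=400 > ρ²=62 → inactive
o3: d²=29 ≤ ρ²=62; F_rep = 27·(5,-2)/29² = (0.1605,-0.0642)
o4: d²=145 > ρ²=62 → inactive
F = F_att + ΣF_rep = (0.1605,-1.5642)
p' = p + 1/5·F = (10.0321,6.6872)

Fx=0.1605 Fy=-1.5642 x'=10.0321 y'=6.6872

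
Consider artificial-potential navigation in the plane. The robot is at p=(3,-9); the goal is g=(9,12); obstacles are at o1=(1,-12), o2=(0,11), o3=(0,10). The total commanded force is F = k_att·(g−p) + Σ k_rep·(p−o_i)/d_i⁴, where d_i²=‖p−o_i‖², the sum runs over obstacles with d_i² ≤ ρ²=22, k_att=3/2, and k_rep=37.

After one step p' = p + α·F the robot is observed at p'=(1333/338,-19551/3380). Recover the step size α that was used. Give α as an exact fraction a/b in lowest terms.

α = 1/10

F_att = 3/2·(g−p) = 3/2·(6,21) = (9.0000,31.5000)
o1: d²=13 ≤ ρ²=22; F_rep = 37·(2,3)/13² = (0.4379,0.6568)
o2: d²=409 > ρ²=22 → inactive
o3: d²=370 > ρ²=22 → inactive
F = F_att + ΣF_rep = (9.4379,32.1568)
Δp = p'−p = (0.9438,3.2157); α = Δx/Fx = (319/338) / (1595/169) = 1/10
check: Δy/Fy = (10869/3380) / (10869/338) = 1/10 ✓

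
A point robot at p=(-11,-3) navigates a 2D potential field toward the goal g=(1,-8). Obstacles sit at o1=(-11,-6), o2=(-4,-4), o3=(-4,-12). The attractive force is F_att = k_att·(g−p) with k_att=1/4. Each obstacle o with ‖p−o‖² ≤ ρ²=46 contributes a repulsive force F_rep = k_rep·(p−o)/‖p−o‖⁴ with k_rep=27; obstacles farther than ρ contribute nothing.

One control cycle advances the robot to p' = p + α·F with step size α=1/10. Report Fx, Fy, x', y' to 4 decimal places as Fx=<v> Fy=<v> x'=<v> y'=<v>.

Fx=3.0000 Fy=-0.2500 x'=-10.7000 y'=-3.0250

F_att = 1/4·(g−p) = 1/4·(12,-5) = (3.0000,-1.2500)
o1: d²=9 ≤ ρ²=46; F_rep = 27·(0,3)/9² = (0.0000,1.0000)
o2: d²=50 > ρ²=46 → inactive
o3: d²=130 > ρ²=46 → inactive
F = F_att + ΣF_rep = (3.0000,-0.2500)
p' = p + 1/10·F = (-10.7000,-3.0250)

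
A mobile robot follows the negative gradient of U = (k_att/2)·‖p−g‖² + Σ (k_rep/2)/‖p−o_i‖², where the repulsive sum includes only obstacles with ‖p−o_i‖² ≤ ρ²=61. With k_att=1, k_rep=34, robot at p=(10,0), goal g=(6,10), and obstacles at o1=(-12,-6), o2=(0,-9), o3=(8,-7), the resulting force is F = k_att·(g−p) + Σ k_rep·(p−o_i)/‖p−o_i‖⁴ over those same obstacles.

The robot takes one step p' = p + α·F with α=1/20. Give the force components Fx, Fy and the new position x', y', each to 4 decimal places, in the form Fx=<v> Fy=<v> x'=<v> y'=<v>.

F_att = 1·(g−p) = 1·(-4,10) = (-4.0000,10.0000)
o1: d²=520 > ρ²=61 → inactive
o2: d²=181 > ρ²=61 → inactive
o3: d²=53 ≤ ρ²=61; F_rep = 34·(2,7)/53² = (0.0242,0.0847)
F = F_att + ΣF_rep = (-3.9758,10.0847)
p' = p + 1/20·F = (9.8012,0.5042)

Fx=-3.9758 Fy=10.0847 x'=9.8012 y'=0.5042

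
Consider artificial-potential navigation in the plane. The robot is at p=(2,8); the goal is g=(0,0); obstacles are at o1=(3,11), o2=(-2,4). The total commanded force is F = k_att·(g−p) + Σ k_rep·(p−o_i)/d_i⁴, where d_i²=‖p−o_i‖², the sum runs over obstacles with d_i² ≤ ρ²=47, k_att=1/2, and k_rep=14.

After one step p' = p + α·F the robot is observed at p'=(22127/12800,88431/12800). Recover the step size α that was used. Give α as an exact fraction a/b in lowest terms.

α = 1/4

F_att = 1/2·(g−p) = 1/2·(-2,-8) = (-1.0000,-4.0000)
o1: d²=10 ≤ ρ²=47; F_rep = 14·(-1,-3)/10² = (-0.1400,-0.4200)
o2: d²=32 ≤ ρ²=47; F_rep = 14·(4,4)/32² = (0.0547,0.0547)
F = F_att + ΣF_rep = (-1.0853,-4.3653)
Δp = p'−p = (-0.2713,-1.0913); α = Δx/Fx = (-3473/12800) / (-3473/3200) = 1/4
check: Δy/Fy = (-13969/12800) / (-13969/3200) = 1/4 ✓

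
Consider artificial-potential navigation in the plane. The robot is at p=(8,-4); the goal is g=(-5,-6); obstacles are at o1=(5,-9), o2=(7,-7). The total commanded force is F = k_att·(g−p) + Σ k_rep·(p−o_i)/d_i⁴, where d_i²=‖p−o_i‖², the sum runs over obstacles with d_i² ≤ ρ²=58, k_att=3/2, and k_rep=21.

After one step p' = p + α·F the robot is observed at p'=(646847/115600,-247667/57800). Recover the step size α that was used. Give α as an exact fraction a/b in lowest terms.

F_att = 3/2·(g−p) = 3/2·(-13,-2) = (-19.5000,-3.0000)
o1: d²=34 ≤ ρ²=58; F_rep = 21·(3,5)/34² = (0.0545,0.0908)
o2: d²=10 ≤ ρ²=58; F_rep = 21·(1,3)/10² = (0.2100,0.6300)
F = F_att + ΣF_rep = (-19.2355,-2.2792)
Δp = p'−p = (-2.4044,-0.2849); α = Δx/Fx = (-277953/115600) / (-277953/14450) = 1/8
check: Δy/Fy = (-16467/57800) / (-16467/7225) = 1/8 ✓

α = 1/8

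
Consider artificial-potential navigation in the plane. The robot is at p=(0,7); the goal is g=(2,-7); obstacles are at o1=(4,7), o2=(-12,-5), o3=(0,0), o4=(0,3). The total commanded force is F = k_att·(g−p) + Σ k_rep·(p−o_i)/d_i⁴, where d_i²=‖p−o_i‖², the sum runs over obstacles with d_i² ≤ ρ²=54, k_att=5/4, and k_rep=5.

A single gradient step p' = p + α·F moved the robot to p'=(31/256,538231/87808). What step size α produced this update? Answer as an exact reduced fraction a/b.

α = 1/20

F_att = 5/4·(g−p) = 5/4·(2,-14) = (2.5000,-17.5000)
o1: d²=16 ≤ ρ²=54; F_rep = 5·(-4,0)/16² = (-0.0781,0.0000)
o2: d²=288 > ρ²=54 → inactive
o3: d²=49 ≤ ρ²=54; F_rep = 5·(0,7)/49² = (0.0000,0.0146)
o4: d²=16 ≤ ρ²=54; F_rep = 5·(0,4)/16² = (0.0000,0.0781)
F = F_att + ΣF_rep = (2.4219,-17.4073)
Δp = p'−p = (0.1211,-0.8704); α = Δx/Fx = (31/256) / (155/64) = 1/20
check: Δy/Fy = (-76425/87808) / (-382125/21952) = 1/20 ✓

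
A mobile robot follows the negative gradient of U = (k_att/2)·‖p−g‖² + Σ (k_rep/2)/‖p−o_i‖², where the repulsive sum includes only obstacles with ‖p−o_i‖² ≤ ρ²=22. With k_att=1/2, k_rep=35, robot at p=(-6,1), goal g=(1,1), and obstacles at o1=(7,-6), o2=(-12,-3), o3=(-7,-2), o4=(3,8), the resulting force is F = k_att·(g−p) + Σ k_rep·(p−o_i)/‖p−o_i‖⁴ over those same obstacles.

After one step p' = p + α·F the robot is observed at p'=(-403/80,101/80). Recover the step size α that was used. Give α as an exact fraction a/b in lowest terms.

F_att = 1/2·(g−p) = 1/2·(7,0) = (3.5000,0.0000)
o1: d²=218 > ρ²=22 → inactive
o2: d²=52 > ρ²=22 → inactive
o3: d²=10 ≤ ρ²=22; F_rep = 35·(1,3)/10² = (0.3500,1.0500)
o4: d²=130 > ρ²=22 → inactive
F = F_att + ΣF_rep = (3.8500,1.0500)
Δp = p'−p = (0.9625,0.2625); α = Δx/Fx = (77/80) / (77/20) = 1/4
check: Δy/Fy = (21/80) / (21/20) = 1/4 ✓

α = 1/4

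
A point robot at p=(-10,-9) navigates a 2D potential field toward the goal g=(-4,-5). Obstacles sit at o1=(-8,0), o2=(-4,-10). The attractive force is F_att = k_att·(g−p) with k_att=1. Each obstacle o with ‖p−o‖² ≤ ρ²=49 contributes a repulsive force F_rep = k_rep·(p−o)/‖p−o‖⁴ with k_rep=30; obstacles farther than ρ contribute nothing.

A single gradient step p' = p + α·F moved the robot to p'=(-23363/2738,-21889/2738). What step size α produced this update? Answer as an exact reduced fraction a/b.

F_att = 1·(g−p) = 1·(6,4) = (6.0000,4.0000)
o1: d²=85 > ρ²=49 → inactive
o2: d²=37 ≤ ρ²=49; F_rep = 30·(-6,1)/37² = (-0.1315,0.0219)
F = F_att + ΣF_rep = (5.8685,4.0219)
Δp = p'−p = (1.4671,1.0055); α = Δx/Fx = (4017/2738) / (8034/1369) = 1/4
check: Δy/Fy = (2753/2738) / (5506/1369) = 1/4 ✓

α = 1/4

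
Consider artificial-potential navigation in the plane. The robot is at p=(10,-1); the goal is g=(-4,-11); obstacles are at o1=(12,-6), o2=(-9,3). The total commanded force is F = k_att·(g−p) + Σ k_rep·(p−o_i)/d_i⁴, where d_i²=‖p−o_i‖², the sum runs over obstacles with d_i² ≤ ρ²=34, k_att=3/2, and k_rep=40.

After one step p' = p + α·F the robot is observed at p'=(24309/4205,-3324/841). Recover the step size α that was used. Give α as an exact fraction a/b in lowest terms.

F_att = 3/2·(g−p) = 3/2·(-14,-10) = (-21.0000,-15.0000)
o1: d²=29 ≤ ρ²=34; F_rep = 40·(-2,5)/29² = (-0.0951,0.2378)
o2: d²=377 > ρ²=34 → inactive
F = F_att + ΣF_rep = (-21.0951,-14.7622)
Δp = p'−p = (-4.2190,-2.9524); α = Δx/Fx = (-17741/4205) / (-17741/841) = 1/5
check: Δy/Fy = (-2483/841) / (-12415/841) = 1/5 ✓

α = 1/5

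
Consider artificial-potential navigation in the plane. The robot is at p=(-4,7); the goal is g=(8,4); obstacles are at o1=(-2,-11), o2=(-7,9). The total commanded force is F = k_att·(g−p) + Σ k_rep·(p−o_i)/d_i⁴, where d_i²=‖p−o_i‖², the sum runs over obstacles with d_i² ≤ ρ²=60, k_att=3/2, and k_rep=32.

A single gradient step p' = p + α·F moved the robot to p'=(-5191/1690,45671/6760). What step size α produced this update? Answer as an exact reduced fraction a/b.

α = 1/20

F_att = 3/2·(g−p) = 3/2·(12,-3) = (18.0000,-4.5000)
o1: d²=328 > ρ²=60 → inactive
o2: d²=13 ≤ ρ²=60; F_rep = 32·(3,-2)/13² = (0.5680,-0.3787)
F = F_att + ΣF_rep = (18.5680,-4.8787)
Δp = p'−p = (0.9284,-0.2439); α = Δx/Fx = (1569/1690) / (3138/169) = 1/20
check: Δy/Fy = (-1649/6760) / (-1649/338) = 1/20 ✓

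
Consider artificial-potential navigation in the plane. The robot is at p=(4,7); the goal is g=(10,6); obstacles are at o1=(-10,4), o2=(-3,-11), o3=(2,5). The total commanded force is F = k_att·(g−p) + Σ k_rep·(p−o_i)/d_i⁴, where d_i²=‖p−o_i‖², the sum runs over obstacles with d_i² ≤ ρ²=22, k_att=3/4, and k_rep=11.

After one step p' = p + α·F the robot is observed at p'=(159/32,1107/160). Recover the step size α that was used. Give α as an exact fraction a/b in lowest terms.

α = 1/5

F_att = 3/4·(g−p) = 3/4·(6,-1) = (4.5000,-0.7500)
o1: d²=205 > ρ²=22 → inactive
o2: d²=373 > ρ²=22 → inactive
o3: d²=8 ≤ ρ²=22; F_rep = 11·(2,2)/8² = (0.3438,0.3438)
F = F_att + ΣF_rep = (4.8438,-0.4062)
Δp = p'−p = (0.9688,-0.0813); α = Δx/Fx = (31/32) / (155/32) = 1/5
check: Δy/Fy = (-13/160) / (-13/32) = 1/5 ✓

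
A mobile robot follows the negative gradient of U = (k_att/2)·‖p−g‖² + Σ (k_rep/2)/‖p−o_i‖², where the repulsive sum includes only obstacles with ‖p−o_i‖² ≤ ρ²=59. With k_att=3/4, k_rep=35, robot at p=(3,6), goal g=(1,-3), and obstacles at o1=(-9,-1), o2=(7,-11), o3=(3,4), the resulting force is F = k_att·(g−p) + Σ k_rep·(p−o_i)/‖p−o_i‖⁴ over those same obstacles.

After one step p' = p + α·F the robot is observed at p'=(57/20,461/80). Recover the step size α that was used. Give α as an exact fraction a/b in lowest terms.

α = 1/10

F_att = 3/4·(g−p) = 3/4·(-2,-9) = (-1.5000,-6.7500)
o1: d²=193 > ρ²=59 → inactive
o2: d²=305 > ρ²=59 → inactive
o3: d²=4 ≤ ρ²=59; F_rep = 35·(0,2)/4² = (0.0000,4.3750)
F = F_att + ΣF_rep = (-1.5000,-2.3750)
Δp = p'−p = (-0.1500,-0.2375); α = Δx/Fx = (-3/20) / (-3/2) = 1/10
check: Δy/Fy = (-19/80) / (-19/8) = 1/10 ✓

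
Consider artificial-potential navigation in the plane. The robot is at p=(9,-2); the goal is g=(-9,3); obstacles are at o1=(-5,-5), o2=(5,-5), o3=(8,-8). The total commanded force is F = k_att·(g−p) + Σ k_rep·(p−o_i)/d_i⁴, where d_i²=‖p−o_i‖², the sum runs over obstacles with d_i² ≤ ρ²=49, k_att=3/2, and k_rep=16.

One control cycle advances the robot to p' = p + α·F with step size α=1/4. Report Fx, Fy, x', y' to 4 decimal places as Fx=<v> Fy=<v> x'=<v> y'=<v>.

F_att = 3/2·(g−p) = 3/2·(-18,5) = (-27.0000,7.5000)
o1: d²=205 > ρ²=49 → inactive
o2: d²=25 ≤ ρ²=49; F_rep = 16·(4,3)/25² = (0.1024,0.0768)
o3: d²=37 ≤ ρ²=49; F_rep = 16·(1,6)/37² = (0.0117,0.0701)
F = F_att + ΣF_rep = (-26.8859,7.6469)
p' = p + 1/4·F = (2.2785,-0.0883)

Fx=-26.8859 Fy=7.6469 x'=2.2785 y'=-0.0883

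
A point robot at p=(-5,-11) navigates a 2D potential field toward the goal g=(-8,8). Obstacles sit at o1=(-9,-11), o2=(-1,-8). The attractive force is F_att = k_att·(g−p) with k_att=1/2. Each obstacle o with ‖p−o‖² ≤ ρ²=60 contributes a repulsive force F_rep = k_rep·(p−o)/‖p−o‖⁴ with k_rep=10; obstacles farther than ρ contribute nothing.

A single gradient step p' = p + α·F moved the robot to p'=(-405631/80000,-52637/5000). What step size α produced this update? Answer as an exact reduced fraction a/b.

F_att = 1/2·(g−p) = 1/2·(-3,19) = (-1.5000,9.5000)
o1: d²=16 ≤ ρ²=60; F_rep = 10·(4,0)/16² = (0.1562,0.0000)
o2: d²=25 ≤ ρ²=60; F_rep = 10·(-4,-3)/25² = (-0.0640,-0.0480)
F = F_att + ΣF_rep = (-1.4078,9.4520)
Δp = p'−p = (-0.0704,0.4726); α = Δx/Fx = (-5631/80000) / (-5631/4000) = 1/20
check: Δy/Fy = (2363/5000) / (2363/250) = 1/20 ✓

α = 1/20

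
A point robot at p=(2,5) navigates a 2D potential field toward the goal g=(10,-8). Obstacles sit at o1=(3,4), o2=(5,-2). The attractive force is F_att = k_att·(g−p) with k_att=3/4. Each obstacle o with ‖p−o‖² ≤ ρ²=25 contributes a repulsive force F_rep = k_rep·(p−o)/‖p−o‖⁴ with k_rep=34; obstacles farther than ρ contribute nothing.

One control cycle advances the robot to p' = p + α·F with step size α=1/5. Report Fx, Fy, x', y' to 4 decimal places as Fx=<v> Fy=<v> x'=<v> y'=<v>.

F_att = 3/4·(g−p) = 3/4·(8,-13) = (6.0000,-9.7500)
o1: d²=2 ≤ ρ²=25; F_rep = 34·(-1,1)/2² = (-8.5000,8.5000)
o2: d²=58 > ρ²=25 → inactive
F = F_att + ΣF_rep = (-2.5000,-1.2500)
p' = p + 1/5·F = (1.5000,4.7500)

Fx=-2.5000 Fy=-1.2500 x'=1.5000 y'=4.7500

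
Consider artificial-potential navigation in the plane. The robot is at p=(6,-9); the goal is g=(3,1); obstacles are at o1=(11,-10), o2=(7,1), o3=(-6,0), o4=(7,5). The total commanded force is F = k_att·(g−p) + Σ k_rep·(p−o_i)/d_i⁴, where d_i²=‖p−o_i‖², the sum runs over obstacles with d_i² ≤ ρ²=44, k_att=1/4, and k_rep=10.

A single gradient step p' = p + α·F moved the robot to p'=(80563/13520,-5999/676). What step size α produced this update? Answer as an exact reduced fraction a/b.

α = 1/20

F_att = 1/4·(g−p) = 1/4·(-3,10) = (-0.7500,2.5000)
o1: d²=26 ≤ ρ²=44; F_rep = 10·(-5,1)/26² = (-0.0740,0.0148)
o2: d²=101 > ρ²=44 → inactive
o3: d²=225 > ρ²=44 → inactive
o4: d²=197 > ρ²=44 → inactive
F = F_att + ΣF_rep = (-0.8240,2.5148)
Δp = p'−p = (-0.0412,0.1257); α = Δx/Fx = (-557/13520) / (-557/676) = 1/20
check: Δy/Fy = (85/676) / (425/169) = 1/20 ✓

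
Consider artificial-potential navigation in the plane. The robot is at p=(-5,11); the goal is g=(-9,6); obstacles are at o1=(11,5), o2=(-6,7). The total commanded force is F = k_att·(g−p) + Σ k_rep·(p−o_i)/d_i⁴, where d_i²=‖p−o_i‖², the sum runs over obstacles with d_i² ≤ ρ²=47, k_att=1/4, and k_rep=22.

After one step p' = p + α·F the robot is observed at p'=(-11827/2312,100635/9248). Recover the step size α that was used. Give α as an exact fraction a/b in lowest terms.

α = 1/8

F_att = 1/4·(g−p) = 1/4·(-4,-5) = (-1.0000,-1.2500)
o1: d²=292 > ρ²=47 → inactive
o2: d²=17 ≤ ρ²=47; F_rep = 22·(1,4)/17² = (0.0761,0.3045)
F = F_att + ΣF_rep = (-0.9239,-0.9455)
Δp = p'−p = (-0.1155,-0.1182); α = Δx/Fx = (-267/2312) / (-267/289) = 1/8
check: Δy/Fy = (-1093/9248) / (-1093/1156) = 1/8 ✓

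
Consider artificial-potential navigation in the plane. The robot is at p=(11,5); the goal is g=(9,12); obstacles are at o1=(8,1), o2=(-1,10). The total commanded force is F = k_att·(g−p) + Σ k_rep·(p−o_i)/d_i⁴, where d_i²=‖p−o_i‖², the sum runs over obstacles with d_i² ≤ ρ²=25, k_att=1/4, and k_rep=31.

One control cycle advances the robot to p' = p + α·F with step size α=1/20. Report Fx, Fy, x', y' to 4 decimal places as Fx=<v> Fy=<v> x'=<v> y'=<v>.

Fx=-0.3512 Fy=1.9484 x'=10.9824 y'=5.0974

F_att = 1/4·(g−p) = 1/4·(-2,7) = (-0.5000,1.7500)
o1: d²=25 ≤ ρ²=25; F_rep = 31·(3,4)/25² = (0.1488,0.1984)
o2: d²=169 > ρ²=25 → inactive
F = F_att + ΣF_rep = (-0.3512,1.9484)
p' = p + 1/20·F = (10.9824,5.0974)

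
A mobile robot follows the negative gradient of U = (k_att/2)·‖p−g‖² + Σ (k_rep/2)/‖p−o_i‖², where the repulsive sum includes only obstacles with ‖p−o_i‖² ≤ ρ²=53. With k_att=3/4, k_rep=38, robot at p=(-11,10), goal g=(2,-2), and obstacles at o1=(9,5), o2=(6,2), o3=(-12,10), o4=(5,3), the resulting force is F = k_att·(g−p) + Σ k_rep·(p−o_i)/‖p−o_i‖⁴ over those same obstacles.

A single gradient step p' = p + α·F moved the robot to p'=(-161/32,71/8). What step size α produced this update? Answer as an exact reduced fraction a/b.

α = 1/8

F_att = 3/4·(g−p) = 3/4·(13,-12) = (9.7500,-9.0000)
o1: d²=425 > ρ²=53 → inactive
o2: d²=353 > ρ²=53 → inactive
o3: d²=1 ≤ ρ²=53; F_rep = 38·(1,0)/1² = (38.0000,0.0000)
o4: d²=305 > ρ²=53 → inactive
F = F_att + ΣF_rep = (47.7500,-9.0000)
Δp = p'−p = (5.9688,-1.1250); α = Δx/Fx = (191/32) / (191/4) = 1/8
check: Δy/Fy = (-9/8) / (-9) = 1/8 ✓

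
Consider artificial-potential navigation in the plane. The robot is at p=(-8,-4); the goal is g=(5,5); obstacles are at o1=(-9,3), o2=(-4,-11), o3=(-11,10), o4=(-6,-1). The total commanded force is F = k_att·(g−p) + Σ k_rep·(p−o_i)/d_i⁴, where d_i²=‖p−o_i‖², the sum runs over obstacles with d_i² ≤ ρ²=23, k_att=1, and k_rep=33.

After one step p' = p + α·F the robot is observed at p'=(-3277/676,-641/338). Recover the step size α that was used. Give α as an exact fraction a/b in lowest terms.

α = 1/4

F_att = 1·(g−p) = 1·(13,9) = (13.0000,9.0000)
o1: d²=50 > ρ²=23 → inactive
o2: d²=65 > ρ²=23 → inactive
o3: d²=205 > ρ²=23 → inactive
o4: d²=13 ≤ ρ²=23; F_rep = 33·(-2,-3)/13² = (-0.3905,-0.5858)
F = F_att + ΣF_rep = (12.6095,8.4142)
Δp = p'−p = (3.1524,2.1036); α = Δx/Fx = (2131/676) / (2131/169) = 1/4
check: Δy/Fy = (711/338) / (1422/169) = 1/4 ✓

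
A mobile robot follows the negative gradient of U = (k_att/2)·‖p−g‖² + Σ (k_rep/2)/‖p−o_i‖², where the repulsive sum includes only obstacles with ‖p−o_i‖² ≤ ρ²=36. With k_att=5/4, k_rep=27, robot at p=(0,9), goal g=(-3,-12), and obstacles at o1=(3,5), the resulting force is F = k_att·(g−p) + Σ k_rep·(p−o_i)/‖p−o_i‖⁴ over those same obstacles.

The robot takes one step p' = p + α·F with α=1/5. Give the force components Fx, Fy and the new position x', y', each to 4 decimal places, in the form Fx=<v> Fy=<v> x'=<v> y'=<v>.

F_att = 5/4·(g−p) = 5/4·(-3,-21) = (-3.7500,-26.2500)
o1: d²=25 ≤ ρ²=36; F_rep = 27·(-3,4)/25² = (-0.1296,0.1728)
F = F_att + ΣF_rep = (-3.8796,-26.0772)
p' = p + 1/5·F = (-0.7759,3.7846)

Fx=-3.8796 Fy=-26.0772 x'=-0.7759 y'=3.7846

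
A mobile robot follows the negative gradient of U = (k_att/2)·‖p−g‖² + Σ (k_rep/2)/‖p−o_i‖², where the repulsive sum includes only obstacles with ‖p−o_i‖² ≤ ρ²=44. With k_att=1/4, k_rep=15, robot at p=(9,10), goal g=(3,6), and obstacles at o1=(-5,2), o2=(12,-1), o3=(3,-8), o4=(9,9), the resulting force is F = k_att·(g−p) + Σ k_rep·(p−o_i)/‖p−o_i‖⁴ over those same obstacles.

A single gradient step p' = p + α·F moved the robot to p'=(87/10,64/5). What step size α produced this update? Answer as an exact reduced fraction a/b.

α = 1/5

F_att = 1/4·(g−p) = 1/4·(-6,-4) = (-1.5000,-1.0000)
o1: d²=260 > ρ²=44 → inactive
o2: d²=130 > ρ²=44 → inactive
o3: d²=360 > ρ²=44 → inactive
o4: d²=1 ≤ ρ²=44; F_rep = 15·(0,1)/1² = (0.0000,15.0000)
F = F_att + ΣF_rep = (-1.5000,14.0000)
Δp = p'−p = (-0.3000,2.8000); α = Δx/Fx = (-3/10) / (-3/2) = 1/5
check: Δy/Fy = (14/5) / (14) = 1/5 ✓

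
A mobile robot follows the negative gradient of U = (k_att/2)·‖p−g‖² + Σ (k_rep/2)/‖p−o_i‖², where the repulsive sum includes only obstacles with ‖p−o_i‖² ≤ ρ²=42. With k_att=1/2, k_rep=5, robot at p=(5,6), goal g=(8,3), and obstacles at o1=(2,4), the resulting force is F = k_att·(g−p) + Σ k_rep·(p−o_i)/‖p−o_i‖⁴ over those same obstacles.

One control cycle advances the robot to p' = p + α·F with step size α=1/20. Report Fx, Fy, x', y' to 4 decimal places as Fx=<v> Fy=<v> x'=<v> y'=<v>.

F_att = 1/2·(g−p) = 1/2·(3,-3) = (1.5000,-1.5000)
o1: d²=13 ≤ ρ²=42; F_rep = 5·(3,2)/13² = (0.0888,0.0592)
F = F_att + ΣF_rep = (1.5888,-1.4408)
p' = p + 1/20·F = (5.0794,5.9280)

Fx=1.5888 Fy=-1.4408 x'=5.0794 y'=5.9280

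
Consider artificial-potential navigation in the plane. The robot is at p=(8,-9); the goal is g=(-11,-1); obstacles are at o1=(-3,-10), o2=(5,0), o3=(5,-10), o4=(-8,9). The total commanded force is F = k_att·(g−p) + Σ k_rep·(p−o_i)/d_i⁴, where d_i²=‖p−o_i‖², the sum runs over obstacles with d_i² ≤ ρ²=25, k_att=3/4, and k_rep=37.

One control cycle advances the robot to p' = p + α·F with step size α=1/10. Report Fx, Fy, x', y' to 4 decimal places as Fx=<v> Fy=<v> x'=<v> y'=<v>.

F_att = 3/4·(g−p) = 3/4·(-19,8) = (-14.2500,6.0000)
o1: d²=122 > ρ²=25 → inactive
o2: d²=90 > ρ²=25 → inactive
o3: d²=10 ≤ ρ²=25; F_rep = 37·(3,1)/10² = (1.1100,0.3700)
o4: d²=580 > ρ²=25 → inactive
F = F_att + ΣF_rep = (-13.1400,6.3700)
p' = p + 1/10·F = (6.6860,-8.3630)

Fx=-13.1400 Fy=6.3700 x'=6.6860 y'=-8.3630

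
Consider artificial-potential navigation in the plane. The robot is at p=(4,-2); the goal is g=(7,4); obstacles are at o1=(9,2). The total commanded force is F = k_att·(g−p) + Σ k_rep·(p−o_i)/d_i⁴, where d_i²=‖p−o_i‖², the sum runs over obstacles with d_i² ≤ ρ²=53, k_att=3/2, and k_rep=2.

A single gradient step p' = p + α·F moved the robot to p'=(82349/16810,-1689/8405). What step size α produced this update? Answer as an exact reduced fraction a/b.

F_att = 3/2·(g−p) = 3/2·(3,6) = (4.5000,9.0000)
o1: d²=41 ≤ ρ²=53; F_rep = 2·(-5,-4)/41² = (-0.0059,-0.0048)
F = F_att + ΣF_rep = (4.4941,8.9952)
Δp = p'−p = (0.8988,1.7990); α = Δx/Fx = (15109/16810) / (15109/3362) = 1/5
check: Δy/Fy = (15121/8405) / (15121/1681) = 1/5 ✓

α = 1/5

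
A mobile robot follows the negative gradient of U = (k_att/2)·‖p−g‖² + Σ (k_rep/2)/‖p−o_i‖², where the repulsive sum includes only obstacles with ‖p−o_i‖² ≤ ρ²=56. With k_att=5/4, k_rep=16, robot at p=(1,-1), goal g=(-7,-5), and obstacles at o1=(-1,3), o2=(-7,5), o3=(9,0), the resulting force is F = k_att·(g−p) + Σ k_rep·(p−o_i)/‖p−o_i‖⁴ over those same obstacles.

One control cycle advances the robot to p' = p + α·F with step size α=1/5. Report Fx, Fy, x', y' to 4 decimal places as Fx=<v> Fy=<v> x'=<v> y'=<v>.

F_att = 5/4·(g−p) = 5/4·(-8,-4) = (-10.0000,-5.0000)
o1: d²=20 ≤ ρ²=56; F_rep = 16·(2,-4)/20² = (0.0800,-0.1600)
o2: d²=100 > ρ²=56 → inactive
o3: d²=65 > ρ²=56 → inactive
F = F_att + ΣF_rep = (-9.9200,-5.1600)
p' = p + 1/5·F = (-0.9840,-2.0320)

Fx=-9.9200 Fy=-5.1600 x'=-0.9840 y'=-2.0320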